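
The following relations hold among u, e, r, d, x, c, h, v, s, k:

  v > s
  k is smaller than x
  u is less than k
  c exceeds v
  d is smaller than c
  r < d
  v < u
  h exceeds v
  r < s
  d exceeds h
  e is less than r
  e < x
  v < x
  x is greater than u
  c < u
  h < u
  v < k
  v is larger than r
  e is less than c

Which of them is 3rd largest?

Piecing the relations together gives one ordering: e < r < s < v < h < d < c < u < k < x.
Counting 3 from the largest end gives u.

u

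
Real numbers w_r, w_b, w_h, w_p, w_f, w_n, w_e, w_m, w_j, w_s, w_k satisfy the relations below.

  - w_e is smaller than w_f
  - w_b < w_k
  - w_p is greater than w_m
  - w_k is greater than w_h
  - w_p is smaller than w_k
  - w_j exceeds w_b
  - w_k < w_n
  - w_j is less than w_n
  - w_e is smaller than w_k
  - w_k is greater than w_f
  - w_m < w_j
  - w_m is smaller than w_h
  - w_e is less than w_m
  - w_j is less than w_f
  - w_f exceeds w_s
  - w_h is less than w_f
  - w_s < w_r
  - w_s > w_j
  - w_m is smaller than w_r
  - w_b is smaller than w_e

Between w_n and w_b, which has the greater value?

w_n

Link the given pairs in sequence: w_b < w_j; w_j < w_s; w_s < w_f; w_f < w_k; w_k < w_n.
Chaining these gives w_b < w_j < w_s < w_f < w_k < w_n.
So w_b < w_n; w_n is the larger of the two.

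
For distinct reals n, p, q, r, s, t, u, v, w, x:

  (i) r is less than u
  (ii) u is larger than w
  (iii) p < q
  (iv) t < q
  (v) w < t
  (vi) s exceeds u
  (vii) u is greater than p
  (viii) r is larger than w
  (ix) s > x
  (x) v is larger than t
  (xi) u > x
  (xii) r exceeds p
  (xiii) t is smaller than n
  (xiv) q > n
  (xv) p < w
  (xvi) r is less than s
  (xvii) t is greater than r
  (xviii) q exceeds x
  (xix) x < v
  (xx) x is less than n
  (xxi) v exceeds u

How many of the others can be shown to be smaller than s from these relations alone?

Directly below s: x, r, u.
One step further: p, w (5 so far).
Nothing else is reachable below s; 5 in all.

5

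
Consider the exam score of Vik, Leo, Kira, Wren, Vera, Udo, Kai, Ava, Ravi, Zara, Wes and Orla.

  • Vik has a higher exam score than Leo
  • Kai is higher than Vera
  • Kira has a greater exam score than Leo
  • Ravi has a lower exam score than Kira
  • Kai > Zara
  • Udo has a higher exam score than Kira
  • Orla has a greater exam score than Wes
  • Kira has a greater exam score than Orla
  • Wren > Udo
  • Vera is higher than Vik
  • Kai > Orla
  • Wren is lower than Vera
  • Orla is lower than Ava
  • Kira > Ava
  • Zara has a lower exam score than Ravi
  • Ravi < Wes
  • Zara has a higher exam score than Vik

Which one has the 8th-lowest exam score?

Kira

Piecing the relations together gives one ordering: Leo < Vik < Zara < Ravi < Wes < Orla < Ava < Kira < Udo < Wren < Vera < Kai.
The 8th smallest is Kira.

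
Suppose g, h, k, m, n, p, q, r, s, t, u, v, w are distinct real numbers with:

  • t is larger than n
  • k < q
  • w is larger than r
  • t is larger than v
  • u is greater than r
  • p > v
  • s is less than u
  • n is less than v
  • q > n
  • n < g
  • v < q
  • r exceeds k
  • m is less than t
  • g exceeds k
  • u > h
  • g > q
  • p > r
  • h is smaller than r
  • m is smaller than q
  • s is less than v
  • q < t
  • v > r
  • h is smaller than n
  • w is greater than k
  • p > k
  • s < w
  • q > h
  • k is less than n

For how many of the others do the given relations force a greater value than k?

9

From k the given relations immediately reach r, n, q, p, w, g.
From those, v, u, t — 9 in total.
Nothing else is reachable above k; 9 in all.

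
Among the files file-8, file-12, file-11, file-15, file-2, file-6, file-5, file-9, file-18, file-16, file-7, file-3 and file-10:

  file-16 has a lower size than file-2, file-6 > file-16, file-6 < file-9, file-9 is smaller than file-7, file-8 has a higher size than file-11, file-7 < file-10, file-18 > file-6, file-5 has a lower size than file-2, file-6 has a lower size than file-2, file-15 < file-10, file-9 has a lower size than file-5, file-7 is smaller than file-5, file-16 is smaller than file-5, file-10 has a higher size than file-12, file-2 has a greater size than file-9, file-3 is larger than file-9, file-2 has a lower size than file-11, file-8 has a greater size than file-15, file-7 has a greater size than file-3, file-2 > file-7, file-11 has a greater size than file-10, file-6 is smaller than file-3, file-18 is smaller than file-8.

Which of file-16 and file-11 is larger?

Chaining the given relations: file-16 < file-6 < file-9 < file-3 < file-7 < file-5 < file-2 < file-11.
So file-16 < file-11; file-11 is the larger of the two.

file-11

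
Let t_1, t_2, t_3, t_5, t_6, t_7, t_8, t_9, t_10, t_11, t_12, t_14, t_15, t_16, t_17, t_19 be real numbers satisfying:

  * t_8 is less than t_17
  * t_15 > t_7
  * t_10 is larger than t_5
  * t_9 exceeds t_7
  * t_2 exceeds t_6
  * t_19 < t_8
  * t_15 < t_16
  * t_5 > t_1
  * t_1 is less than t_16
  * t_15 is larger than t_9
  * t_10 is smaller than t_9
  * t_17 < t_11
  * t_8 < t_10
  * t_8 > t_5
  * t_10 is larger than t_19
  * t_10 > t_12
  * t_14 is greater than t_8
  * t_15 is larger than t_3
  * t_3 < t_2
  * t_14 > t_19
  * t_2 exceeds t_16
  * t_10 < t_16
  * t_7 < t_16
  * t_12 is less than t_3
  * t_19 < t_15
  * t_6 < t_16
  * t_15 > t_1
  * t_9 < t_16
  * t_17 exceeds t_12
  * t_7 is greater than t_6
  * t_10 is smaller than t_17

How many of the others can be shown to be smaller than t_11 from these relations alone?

7

Directly below t_11: t_17.
One step further: t_12, t_8, t_10 (4 so far).
One step further: t_19, t_5 (6 so far).
One step further: t_1 (7 so far).
No other element is forced below t_11 by the given relations, so the count is 7.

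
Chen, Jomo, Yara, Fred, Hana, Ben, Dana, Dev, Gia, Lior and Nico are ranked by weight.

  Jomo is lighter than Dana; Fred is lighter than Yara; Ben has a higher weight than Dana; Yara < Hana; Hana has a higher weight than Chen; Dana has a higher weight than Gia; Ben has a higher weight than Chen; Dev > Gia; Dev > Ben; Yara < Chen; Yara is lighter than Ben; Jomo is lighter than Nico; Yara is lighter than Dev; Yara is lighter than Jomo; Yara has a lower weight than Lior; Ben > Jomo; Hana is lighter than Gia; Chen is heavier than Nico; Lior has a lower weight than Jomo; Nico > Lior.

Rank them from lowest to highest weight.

Each adjacent pair is fixed by a given relation: Fred < Yara; Yara < Lior; Lior < Jomo; Jomo < Nico; Nico < Chen; Chen < Hana; Hana < Gia; Gia < Dana; Dana < Ben; Ben < Dev. Chaining them end to end gives the full order.

Fred < Yara < Lior < Jomo < Nico < Chen < Hana < Gia < Dana < Ben < Dev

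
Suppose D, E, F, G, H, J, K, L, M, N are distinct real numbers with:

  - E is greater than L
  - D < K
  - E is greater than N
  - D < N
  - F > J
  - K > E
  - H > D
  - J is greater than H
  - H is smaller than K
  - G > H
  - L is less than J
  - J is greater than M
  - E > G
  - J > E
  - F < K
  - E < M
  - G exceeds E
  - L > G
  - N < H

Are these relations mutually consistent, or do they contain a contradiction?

We have E < G stated directly, yet also G < L < E by chaining the others — so G < E. Contradiction.

inconsistent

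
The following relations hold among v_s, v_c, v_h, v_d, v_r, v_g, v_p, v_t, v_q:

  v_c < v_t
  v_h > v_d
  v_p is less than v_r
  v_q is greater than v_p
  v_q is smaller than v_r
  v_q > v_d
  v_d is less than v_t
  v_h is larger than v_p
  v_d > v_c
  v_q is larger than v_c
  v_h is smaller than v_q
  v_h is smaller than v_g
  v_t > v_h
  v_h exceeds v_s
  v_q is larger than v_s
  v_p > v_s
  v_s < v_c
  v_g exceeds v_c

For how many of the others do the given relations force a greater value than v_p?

The elements the relations force above v_p are v_h, v_q, v_t, v_r, v_g — no chain reaches any other.
That is 5.

5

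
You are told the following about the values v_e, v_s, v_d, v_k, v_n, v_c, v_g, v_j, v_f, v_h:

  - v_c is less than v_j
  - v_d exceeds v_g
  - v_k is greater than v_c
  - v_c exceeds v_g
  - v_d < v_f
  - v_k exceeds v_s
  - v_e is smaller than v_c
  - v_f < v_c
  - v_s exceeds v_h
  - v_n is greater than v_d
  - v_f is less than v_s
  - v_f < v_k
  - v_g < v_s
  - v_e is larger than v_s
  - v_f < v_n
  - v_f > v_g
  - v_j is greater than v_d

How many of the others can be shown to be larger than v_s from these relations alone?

4

Directly above v_s: v_e, v_k.
One step further: v_c (3 so far).
One step further: v_j (4 so far).
Nothing else is reachable above v_s; 4 in all.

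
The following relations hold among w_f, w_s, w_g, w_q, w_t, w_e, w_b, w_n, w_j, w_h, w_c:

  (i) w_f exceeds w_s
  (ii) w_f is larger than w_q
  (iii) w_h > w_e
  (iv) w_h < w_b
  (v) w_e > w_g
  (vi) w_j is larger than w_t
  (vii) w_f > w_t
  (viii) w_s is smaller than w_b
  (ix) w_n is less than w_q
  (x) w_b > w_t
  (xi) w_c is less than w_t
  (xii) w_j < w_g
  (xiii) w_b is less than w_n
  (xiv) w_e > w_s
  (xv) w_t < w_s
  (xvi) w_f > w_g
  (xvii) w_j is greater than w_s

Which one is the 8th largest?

The consecutive relations fix a unique order: w_c < w_t < w_s < w_j < w_g < w_e < w_h < w_b < w_n < w_q < w_f.
Counting 8 from the largest end gives w_j.

w_j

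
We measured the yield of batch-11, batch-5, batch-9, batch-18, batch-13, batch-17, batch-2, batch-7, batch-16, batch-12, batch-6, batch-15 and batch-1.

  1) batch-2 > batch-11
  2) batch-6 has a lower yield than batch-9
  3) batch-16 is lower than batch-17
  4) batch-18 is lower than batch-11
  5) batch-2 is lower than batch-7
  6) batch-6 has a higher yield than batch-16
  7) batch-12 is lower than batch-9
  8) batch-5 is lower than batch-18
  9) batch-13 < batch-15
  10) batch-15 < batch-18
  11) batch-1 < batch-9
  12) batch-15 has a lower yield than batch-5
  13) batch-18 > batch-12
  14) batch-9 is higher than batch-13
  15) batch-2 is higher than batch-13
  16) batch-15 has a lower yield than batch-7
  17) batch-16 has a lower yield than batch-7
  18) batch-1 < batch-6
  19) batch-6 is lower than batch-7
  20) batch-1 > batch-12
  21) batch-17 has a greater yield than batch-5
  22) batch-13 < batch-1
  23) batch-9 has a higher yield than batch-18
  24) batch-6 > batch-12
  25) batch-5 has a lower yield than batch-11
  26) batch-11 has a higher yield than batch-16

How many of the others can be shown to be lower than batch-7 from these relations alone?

10

From batch-7 the given relations immediately reach batch-15, batch-16, batch-6, batch-2.
From those, batch-12, batch-13, batch-1, batch-11 — 8 in total.
From those, batch-5, batch-18 — 10 in total.
No other element is forced below batch-7 by the given relations, so the count is 10.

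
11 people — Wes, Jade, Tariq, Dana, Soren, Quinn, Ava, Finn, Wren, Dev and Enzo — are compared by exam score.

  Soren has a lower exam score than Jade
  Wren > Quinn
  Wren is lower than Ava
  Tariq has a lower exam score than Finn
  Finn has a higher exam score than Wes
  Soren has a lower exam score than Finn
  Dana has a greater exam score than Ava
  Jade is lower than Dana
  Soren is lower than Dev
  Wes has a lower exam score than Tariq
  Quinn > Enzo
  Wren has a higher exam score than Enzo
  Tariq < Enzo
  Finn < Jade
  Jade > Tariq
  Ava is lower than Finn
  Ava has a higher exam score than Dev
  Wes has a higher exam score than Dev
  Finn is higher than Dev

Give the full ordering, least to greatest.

The consecutive links are each given: Soren < Dev; Dev < Wes; Wes < Tariq; Tariq < Enzo; Enzo < Quinn; Quinn < Wren; Wren < Ava; Ava < Finn; Finn < Jade; Jade < Dana.

Soren < Dev < Wes < Tariq < Enzo < Quinn < Wren < Ava < Finn < Jade < Dana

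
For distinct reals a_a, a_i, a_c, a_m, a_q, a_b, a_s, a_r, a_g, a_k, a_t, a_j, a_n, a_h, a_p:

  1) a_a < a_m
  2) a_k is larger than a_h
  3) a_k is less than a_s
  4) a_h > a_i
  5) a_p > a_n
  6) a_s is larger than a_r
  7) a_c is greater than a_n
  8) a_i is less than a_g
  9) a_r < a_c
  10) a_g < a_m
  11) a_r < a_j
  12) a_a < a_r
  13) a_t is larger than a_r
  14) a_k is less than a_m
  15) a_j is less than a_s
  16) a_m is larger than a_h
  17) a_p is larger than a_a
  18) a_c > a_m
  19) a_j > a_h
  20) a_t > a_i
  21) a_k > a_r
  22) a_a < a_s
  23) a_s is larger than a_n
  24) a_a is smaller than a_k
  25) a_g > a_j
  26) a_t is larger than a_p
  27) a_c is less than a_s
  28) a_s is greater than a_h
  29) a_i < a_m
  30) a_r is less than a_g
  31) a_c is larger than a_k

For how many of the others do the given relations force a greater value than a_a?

9

Directly above a_a: a_r, a_k, a_m, a_p, a_s.
One step further: a_j, a_g, a_c, a_t (9 so far).
No other element is forced above a_a by the given relations, so the count is 9.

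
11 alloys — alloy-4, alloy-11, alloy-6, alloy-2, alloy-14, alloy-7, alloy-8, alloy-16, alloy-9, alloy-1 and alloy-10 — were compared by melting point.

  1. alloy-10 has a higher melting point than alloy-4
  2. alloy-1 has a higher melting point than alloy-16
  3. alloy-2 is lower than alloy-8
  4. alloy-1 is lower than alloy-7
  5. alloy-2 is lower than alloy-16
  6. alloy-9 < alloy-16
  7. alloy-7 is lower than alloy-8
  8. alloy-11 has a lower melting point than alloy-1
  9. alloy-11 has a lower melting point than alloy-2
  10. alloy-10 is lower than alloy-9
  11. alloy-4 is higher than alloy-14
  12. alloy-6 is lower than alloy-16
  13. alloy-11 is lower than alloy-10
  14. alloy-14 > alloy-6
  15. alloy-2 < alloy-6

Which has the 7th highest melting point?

alloy-4

Chaining the given pairs: alloy-11 < alloy-2 < alloy-6 < alloy-14 < alloy-4 < alloy-10 < alloy-9 < alloy-16 < alloy-1 < alloy-7 < alloy-8.
Counting 7 from the largest end gives alloy-4.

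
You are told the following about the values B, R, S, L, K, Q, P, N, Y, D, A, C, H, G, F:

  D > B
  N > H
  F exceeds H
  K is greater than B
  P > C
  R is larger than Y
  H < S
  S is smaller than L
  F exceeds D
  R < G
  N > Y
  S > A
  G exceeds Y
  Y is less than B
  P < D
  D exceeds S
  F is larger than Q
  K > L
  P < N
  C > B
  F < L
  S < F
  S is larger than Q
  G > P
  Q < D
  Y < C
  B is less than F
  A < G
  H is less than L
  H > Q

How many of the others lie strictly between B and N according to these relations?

2

The relations place B below N. An element lies strictly between them when it is forced above B and also forced below N.
Above B: {C, P, G, D, F, L, K}. Below N: {Y, Q, C, H, P}.
Intersection: {C, P} — 2.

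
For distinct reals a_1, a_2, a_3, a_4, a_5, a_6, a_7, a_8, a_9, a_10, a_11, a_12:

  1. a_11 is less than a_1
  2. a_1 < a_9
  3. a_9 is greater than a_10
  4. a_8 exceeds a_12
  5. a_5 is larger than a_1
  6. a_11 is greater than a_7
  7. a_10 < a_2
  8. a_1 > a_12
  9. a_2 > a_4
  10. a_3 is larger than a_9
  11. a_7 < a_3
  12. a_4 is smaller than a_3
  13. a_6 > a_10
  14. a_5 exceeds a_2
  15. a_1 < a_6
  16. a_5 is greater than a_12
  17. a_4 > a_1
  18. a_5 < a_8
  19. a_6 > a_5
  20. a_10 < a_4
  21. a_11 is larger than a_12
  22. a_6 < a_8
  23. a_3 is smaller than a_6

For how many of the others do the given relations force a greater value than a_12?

9

From a_12 the given relations immediately reach a_11, a_1, a_5, a_8.
From those, a_4, a_9, a_6 — 7 in total.
From those, a_2, a_3 — 9 in total.
Nothing else is reachable above a_12; 9 in all.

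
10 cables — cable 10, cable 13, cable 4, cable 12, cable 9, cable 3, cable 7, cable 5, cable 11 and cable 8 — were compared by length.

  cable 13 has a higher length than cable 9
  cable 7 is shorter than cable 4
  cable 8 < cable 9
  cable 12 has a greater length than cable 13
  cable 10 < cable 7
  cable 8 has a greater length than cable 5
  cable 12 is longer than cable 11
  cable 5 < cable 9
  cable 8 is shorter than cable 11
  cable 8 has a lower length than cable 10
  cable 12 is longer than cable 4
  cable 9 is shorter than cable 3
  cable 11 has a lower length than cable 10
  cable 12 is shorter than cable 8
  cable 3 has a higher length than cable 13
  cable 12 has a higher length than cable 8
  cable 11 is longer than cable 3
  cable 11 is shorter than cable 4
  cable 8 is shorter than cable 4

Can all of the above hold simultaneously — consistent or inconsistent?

We have cable 12 < cable 8 stated directly, yet also cable 8 < cable 9 < cable 13 < cable 3 < cable 11 < cable 10 < cable 7 < cable 4 < cable 12 by chaining the others — so cable 8 < cable 12. Contradiction.

inconsistent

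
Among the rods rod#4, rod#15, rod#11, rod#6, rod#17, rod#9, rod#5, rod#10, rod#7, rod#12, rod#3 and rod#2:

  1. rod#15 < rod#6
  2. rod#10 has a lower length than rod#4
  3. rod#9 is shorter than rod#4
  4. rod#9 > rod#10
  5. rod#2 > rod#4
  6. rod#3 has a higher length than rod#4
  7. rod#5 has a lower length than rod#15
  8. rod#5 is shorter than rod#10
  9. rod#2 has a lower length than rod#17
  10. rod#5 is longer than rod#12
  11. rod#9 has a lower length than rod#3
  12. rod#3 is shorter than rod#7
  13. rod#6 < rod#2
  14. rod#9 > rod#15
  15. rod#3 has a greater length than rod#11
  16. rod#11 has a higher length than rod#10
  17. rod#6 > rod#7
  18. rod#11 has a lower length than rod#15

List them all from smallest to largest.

Nothing is placed below rod#12, so it is least; from there rod#12 < rod#5; rod#5 < rod#10; rod#10 < rod#11; rod#11 < rod#15; rod#15 < rod#9; rod#9 < rod#4; rod#4 < rod#3; rod#3 < rod#7; rod#7 < rod#6; rod#6 < rod#2; rod#2 < rod#17, each given directly.

rod#12 < rod#5 < rod#10 < rod#11 < rod#15 < rod#9 < rod#4 < rod#3 < rod#7 < rod#6 < rod#2 < rod#17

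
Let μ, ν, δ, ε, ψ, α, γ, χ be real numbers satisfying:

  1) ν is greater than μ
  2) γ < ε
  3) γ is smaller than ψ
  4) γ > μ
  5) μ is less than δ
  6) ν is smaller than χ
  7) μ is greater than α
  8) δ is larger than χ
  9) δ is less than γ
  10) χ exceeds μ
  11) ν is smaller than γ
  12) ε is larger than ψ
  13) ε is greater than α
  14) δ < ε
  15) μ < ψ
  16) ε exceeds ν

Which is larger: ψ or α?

ψ

Chaining the given relations: α < μ < ν < χ < δ < γ < ψ.
So α < ψ; ψ is the larger of the two.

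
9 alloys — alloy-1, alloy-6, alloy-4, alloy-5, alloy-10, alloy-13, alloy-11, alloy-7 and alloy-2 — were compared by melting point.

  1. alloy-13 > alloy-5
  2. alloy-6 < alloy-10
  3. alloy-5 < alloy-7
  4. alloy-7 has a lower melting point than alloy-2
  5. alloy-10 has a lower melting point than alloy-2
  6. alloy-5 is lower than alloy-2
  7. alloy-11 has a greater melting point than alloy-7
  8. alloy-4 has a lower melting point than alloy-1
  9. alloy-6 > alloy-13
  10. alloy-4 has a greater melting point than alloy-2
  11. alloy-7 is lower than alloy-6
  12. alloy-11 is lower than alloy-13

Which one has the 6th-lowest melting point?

Chaining the given pairs: alloy-5 < alloy-7 < alloy-11 < alloy-13 < alloy-6 < alloy-10 < alloy-2 < alloy-4 < alloy-1.
Counting 6 from the smallest end gives alloy-10.

alloy-10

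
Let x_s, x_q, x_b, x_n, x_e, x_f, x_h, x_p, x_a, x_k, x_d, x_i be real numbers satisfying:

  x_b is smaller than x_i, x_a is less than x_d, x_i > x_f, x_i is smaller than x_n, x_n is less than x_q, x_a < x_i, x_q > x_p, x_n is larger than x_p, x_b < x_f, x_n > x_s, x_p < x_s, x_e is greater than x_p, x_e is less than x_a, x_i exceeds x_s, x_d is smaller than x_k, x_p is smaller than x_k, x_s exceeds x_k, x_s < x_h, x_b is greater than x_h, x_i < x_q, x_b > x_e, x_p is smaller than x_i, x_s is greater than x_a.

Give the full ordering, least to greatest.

Nothing is placed below x_p, so it is least; from there x_p < x_e; x_e < x_a; x_a < x_d; x_d < x_k; x_k < x_s; x_s < x_h; x_h < x_b; x_b < x_f; x_f < x_i; x_i < x_n; x_n < x_q, each given directly.

x_p < x_e < x_a < x_d < x_k < x_s < x_h < x_b < x_f < x_i < x_n < x_q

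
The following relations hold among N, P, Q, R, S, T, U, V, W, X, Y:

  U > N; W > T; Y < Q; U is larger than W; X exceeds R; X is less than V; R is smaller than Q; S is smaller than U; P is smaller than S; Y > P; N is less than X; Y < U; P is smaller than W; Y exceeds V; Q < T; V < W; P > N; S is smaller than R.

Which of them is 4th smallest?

R

Piecing the relations together gives one ordering: N < P < S < R < X < V < Y < Q < T < W < U.
The 4th smallest is R.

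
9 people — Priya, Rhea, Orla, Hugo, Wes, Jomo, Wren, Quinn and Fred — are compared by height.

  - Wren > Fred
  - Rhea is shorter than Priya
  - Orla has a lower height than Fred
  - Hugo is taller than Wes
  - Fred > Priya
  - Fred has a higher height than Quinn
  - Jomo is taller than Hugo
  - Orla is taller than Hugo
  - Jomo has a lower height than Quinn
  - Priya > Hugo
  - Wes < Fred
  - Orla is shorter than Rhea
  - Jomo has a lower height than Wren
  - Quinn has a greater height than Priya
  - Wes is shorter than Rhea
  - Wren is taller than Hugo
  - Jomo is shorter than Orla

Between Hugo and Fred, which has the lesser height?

Hugo < Jomo and Jomo < Orla give Hugo < Orla.
Then Orla < Rhea extends the chain to Rhea.
Then Rhea < Priya extends the chain to Priya.
Then Priya < Quinn extends the chain to Quinn.
Then Quinn < Fred extends the chain to Fred.
So Hugo < Fred; Hugo is the shorter of the two.

Hugo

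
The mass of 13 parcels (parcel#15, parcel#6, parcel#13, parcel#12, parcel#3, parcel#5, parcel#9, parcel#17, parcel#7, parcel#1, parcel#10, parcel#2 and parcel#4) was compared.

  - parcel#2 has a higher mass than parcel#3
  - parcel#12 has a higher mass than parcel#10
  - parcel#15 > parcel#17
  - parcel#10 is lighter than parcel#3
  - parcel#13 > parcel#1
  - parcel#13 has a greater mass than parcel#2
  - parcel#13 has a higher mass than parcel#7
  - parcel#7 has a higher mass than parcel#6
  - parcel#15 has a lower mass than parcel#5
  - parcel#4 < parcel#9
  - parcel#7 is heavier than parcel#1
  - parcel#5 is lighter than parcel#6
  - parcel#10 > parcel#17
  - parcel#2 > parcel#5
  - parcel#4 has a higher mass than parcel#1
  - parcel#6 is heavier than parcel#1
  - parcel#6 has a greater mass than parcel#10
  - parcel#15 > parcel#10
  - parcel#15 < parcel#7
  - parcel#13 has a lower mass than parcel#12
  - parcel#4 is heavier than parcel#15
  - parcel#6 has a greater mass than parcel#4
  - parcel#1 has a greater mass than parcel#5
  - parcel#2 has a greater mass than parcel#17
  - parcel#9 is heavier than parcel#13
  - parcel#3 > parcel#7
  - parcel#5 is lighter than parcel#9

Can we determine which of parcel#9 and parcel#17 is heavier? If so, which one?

parcel#9

Chaining the given relations: parcel#17 < parcel#10 < parcel#15 < parcel#5 < parcel#1 < parcel#4 < parcel#6 < parcel#7 < parcel#3 < parcel#2 < parcel#13 < parcel#9.
So parcel#9 is heavier.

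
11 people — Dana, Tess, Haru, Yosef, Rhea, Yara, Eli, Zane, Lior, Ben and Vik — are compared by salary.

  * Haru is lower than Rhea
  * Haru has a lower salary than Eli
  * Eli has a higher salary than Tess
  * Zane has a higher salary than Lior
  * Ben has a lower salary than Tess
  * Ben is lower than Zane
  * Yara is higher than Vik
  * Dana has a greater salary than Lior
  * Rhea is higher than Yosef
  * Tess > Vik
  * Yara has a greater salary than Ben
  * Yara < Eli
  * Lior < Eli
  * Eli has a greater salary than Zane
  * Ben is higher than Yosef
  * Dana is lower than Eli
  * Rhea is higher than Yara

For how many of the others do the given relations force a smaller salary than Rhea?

5

From Rhea the given relations immediately reach Yosef, Yara, Haru.
From those, Vik, Ben — 5 in total.
No other element is forced below Rhea by the given relations, so the count is 5.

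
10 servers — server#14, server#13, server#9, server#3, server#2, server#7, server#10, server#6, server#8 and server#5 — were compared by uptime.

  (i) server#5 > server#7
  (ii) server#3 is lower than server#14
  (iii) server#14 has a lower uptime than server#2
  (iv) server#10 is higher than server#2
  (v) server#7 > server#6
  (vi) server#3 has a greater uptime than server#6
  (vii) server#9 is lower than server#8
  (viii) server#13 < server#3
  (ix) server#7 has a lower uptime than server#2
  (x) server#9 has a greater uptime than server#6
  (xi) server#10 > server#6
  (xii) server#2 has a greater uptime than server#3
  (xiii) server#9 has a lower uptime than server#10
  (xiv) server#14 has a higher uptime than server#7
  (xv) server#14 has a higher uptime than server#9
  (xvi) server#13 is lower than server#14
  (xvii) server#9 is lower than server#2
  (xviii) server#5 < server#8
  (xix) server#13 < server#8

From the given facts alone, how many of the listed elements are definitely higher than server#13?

Directly above server#13: server#3, server#14, server#8.
One step further: server#2 (4 so far).
One step further: server#10 (5 so far).
No other element is forced above server#13 by the given relations, so the count is 5.

5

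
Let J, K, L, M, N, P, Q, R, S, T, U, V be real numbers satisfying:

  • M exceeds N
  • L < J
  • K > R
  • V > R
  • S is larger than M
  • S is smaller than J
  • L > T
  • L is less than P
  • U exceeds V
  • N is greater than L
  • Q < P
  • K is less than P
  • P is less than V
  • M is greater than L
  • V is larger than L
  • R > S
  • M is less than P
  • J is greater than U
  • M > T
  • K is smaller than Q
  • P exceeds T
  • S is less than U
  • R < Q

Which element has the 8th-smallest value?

Chaining the given pairs: T < L < N < M < S < R < K < Q < P < V < U < J.
Counting 8 from the smallest end gives Q.

Q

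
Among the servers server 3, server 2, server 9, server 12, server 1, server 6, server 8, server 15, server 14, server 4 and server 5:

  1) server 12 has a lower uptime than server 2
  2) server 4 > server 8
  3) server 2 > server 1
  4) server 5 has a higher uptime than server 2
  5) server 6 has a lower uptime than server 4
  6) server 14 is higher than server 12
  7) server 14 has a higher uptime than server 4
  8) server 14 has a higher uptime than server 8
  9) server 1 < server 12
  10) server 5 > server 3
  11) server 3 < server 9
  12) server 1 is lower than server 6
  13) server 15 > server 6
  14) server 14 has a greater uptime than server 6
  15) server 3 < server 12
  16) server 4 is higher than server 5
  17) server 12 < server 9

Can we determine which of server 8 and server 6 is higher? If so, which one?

undetermined

Following every chain through server 8: above server 8 we get server 4, server 14.
server 6 is not reached, and no chain runs the other way from server 6 to server 8.
So the given relations leave the order of server 8 and server 6 undetermined.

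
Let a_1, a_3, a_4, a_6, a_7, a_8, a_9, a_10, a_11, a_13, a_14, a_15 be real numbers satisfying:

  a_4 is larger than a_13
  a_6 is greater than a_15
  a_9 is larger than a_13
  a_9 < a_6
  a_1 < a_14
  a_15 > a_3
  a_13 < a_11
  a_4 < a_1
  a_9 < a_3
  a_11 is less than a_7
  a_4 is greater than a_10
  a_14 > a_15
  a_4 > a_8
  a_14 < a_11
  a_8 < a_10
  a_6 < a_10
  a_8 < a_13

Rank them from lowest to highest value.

a_8 < a_13 < a_9 < a_3 < a_15 < a_6 < a_10 < a_4 < a_1 < a_14 < a_11 < a_7

Each adjacent pair is fixed by a given relation: a_8 < a_13; a_13 < a_9; a_9 < a_3; a_3 < a_15; a_15 < a_6; a_6 < a_10; a_10 < a_4; a_4 < a_1; a_1 < a_14; a_14 < a_11; a_11 < a_7. Chaining them end to end gives the full order.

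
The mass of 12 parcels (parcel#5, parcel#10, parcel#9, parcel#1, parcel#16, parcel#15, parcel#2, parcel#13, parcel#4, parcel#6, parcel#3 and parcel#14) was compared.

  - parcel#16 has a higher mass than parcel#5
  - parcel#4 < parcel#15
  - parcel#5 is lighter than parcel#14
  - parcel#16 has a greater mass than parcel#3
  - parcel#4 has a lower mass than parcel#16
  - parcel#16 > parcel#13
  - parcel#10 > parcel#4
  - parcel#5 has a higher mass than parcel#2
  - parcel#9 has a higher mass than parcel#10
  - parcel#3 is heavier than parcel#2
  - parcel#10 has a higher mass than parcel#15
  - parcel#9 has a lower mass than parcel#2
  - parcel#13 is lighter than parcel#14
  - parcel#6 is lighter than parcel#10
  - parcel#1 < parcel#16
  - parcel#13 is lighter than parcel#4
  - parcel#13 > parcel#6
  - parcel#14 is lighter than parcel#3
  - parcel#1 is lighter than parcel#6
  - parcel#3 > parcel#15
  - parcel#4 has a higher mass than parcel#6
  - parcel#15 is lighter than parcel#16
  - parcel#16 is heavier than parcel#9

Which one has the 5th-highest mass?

parcel#2

The consecutive relations fix a unique order: parcel#1 < parcel#6 < parcel#13 < parcel#4 < parcel#15 < parcel#10 < parcel#9 < parcel#2 < parcel#5 < parcel#14 < parcel#3 < parcel#16.
Counting 5 from the largest end gives parcel#2.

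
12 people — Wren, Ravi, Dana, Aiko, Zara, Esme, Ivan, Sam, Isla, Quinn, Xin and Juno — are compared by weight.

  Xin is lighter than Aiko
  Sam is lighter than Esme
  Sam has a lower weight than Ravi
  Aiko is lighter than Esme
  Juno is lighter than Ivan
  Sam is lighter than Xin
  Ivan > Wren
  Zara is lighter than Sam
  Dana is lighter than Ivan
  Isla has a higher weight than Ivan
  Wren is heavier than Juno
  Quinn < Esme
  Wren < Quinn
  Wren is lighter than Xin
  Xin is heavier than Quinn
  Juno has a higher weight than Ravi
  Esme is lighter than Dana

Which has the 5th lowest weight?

Wren

The consecutive relations fix a unique order: Zara < Sam < Ravi < Juno < Wren < Quinn < Xin < Aiko < Esme < Dana < Ivan < Isla.
Counting 5 from the smallest end gives Wren.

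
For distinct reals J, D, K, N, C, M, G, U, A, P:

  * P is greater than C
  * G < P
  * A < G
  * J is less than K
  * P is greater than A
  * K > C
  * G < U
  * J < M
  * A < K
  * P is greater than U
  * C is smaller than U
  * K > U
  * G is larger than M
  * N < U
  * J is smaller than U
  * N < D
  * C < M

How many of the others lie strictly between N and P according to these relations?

1

The relations place N below P. An element lies strictly between them when it is forced above N and also forced below P.
Above N: {D, U, K}. Below P: {A, C, J, M, G, U}.
Intersection: {U} — 1.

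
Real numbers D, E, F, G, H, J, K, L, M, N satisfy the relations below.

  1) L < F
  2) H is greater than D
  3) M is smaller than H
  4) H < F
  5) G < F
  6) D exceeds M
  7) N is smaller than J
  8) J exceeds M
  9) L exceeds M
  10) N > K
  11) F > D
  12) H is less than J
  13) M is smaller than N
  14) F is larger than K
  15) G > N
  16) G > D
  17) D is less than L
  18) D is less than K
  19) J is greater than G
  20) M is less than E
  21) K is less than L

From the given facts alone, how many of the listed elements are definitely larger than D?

7

From D the given relations immediately reach K, G, H, L, F.
From those, N, J — 7 in total.
No other element is forced above D by the given relations, so the count is 7.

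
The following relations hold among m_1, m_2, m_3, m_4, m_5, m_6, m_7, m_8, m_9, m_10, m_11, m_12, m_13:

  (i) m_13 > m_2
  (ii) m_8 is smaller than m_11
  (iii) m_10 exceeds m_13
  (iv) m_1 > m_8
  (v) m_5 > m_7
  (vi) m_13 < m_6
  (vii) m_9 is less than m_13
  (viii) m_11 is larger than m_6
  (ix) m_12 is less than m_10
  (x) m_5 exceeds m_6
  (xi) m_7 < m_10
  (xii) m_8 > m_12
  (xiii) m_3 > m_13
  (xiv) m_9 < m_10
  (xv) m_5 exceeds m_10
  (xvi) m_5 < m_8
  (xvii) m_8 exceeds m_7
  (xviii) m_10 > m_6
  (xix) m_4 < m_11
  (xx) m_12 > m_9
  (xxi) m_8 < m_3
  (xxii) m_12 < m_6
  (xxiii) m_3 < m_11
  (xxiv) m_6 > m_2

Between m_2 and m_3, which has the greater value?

m_2 < m_13 < m_10 < m_5 < m_8 < m_3, by transitivity through m_13, m_10, m_5, m_8.
So m_2 < m_3; m_3 is the larger of the two.

m_3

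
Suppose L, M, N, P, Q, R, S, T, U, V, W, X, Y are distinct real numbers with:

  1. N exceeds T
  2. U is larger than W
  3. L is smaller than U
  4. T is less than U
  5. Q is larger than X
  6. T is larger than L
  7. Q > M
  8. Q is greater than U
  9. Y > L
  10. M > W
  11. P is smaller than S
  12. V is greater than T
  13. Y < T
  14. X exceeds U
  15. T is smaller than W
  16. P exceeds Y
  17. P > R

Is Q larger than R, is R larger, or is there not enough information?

Following every chain through R: above R we get P, S.
Q is not reached, and no chain runs the other way from Q to R.
So the given relations leave the order of R and Q undetermined.

undetermined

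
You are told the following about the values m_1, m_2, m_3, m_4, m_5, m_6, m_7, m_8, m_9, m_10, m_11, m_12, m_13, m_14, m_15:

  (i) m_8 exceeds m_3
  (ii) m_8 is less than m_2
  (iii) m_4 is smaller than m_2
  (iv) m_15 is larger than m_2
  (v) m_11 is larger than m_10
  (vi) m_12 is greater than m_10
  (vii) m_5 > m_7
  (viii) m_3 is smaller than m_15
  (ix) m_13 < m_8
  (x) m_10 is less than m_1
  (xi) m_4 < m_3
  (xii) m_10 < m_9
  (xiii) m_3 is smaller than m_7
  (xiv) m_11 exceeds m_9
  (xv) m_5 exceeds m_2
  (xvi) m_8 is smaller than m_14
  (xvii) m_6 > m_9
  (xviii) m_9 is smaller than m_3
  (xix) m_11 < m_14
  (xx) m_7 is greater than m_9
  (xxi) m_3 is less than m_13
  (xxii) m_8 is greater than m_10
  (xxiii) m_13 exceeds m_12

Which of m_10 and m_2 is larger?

Chaining the given relations: m_10 < m_9 < m_3 < m_13 < m_8 < m_2.
So m_10 < m_2; m_2 is the larger of the two.

m_2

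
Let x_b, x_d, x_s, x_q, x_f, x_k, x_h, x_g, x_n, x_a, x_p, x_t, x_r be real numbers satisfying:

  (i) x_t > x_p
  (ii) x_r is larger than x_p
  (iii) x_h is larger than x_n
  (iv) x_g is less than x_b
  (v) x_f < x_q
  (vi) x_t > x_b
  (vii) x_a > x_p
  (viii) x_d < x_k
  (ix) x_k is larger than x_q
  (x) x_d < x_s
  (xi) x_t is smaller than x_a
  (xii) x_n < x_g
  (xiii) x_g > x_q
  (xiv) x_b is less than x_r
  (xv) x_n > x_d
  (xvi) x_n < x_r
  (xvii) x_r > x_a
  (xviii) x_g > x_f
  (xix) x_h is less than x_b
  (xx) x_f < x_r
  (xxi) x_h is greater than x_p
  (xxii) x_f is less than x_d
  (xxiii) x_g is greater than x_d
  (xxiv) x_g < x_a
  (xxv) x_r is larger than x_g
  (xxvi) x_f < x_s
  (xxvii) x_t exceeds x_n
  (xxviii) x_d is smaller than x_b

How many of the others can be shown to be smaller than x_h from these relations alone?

The elements the relations force below x_h are x_p, x_f, x_d, x_n — no chain reaches any other.
That is 4.

4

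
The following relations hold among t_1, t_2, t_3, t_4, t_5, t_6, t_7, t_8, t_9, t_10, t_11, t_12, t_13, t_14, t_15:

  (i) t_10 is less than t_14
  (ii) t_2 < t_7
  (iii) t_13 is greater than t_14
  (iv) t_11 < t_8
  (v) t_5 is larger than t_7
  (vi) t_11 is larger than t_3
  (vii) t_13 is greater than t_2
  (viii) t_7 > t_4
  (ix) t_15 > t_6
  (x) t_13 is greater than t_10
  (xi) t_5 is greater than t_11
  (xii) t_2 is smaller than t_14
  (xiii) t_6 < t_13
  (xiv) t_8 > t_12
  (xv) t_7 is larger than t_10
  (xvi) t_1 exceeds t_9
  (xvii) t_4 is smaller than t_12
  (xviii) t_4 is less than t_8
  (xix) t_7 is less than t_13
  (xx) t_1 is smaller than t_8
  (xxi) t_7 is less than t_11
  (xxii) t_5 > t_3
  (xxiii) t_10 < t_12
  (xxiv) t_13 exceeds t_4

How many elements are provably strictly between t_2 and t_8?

Chaining upward from t_2 reaches: t_7, t_14, t_13, t_11, t_5.
Chaining downward from t_8 reaches: t_9, t_3, t_4, t_10, t_7, t_1, t_11, t_12.
Strictly between t_2 and t_8 are those in both lists: t_7, t_11 — 2 elements.

2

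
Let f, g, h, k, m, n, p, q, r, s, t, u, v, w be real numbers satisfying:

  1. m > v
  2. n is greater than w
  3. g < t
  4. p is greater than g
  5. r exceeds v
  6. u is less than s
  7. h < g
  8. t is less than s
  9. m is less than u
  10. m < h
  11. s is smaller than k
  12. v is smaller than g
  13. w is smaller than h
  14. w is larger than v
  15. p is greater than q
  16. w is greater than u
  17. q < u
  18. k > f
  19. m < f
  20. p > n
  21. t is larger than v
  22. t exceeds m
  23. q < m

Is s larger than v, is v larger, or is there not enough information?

Chaining the given relations: v < w < h < g < t < s.
So s is larger.

s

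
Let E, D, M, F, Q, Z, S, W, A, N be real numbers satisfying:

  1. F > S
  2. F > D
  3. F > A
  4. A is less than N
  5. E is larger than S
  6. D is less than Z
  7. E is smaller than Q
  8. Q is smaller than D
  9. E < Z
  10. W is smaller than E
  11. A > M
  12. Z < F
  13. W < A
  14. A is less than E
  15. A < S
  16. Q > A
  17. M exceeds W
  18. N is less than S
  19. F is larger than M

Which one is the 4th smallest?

Piecing the relations together gives one ordering: W < M < A < N < S < E < Q < D < Z < F.
The 4th smallest is N.

N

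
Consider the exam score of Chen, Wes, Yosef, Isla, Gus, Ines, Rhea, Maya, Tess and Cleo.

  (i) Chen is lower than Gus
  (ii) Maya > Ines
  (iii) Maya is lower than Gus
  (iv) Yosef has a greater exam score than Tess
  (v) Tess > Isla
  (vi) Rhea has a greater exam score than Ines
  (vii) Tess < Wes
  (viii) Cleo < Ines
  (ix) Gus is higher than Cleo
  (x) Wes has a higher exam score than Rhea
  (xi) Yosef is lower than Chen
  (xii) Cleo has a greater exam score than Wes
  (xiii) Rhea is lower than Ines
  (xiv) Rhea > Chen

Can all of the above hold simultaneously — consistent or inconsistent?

inconsistent

Chaining the given relations yields Rhea < Wes < Cleo < Ines, so Rhea < Ines. But one relation states Ines < Rhea. These cannot both hold.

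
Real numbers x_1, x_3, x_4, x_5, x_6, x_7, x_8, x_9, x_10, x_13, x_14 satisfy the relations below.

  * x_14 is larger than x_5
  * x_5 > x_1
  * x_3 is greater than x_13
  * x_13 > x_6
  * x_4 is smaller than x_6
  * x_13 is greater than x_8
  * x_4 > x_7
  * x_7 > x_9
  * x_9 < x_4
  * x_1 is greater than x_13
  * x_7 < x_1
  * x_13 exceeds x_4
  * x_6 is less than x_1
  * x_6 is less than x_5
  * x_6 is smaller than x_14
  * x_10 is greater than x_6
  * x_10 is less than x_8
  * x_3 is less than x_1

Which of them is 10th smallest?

Chaining the given pairs: x_9 < x_7 < x_4 < x_6 < x_10 < x_8 < x_13 < x_3 < x_1 < x_5 < x_14.
The 10th smallest is x_5.

x_5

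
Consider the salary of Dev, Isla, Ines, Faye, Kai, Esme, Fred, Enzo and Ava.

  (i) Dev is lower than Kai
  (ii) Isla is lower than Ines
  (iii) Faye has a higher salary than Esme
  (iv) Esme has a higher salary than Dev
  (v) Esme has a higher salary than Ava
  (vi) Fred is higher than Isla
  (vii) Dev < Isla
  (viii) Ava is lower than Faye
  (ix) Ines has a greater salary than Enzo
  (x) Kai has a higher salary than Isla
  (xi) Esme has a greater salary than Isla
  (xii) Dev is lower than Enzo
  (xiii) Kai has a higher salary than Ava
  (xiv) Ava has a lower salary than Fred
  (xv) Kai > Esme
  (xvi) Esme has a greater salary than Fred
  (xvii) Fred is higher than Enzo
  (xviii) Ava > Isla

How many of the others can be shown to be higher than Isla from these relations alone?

6

Directly above Isla: Ava, Fred, Ines, Esme, Kai.
One step further: Faye (6 so far).
No other element is forced above Isla by the given relations, so the count is 6.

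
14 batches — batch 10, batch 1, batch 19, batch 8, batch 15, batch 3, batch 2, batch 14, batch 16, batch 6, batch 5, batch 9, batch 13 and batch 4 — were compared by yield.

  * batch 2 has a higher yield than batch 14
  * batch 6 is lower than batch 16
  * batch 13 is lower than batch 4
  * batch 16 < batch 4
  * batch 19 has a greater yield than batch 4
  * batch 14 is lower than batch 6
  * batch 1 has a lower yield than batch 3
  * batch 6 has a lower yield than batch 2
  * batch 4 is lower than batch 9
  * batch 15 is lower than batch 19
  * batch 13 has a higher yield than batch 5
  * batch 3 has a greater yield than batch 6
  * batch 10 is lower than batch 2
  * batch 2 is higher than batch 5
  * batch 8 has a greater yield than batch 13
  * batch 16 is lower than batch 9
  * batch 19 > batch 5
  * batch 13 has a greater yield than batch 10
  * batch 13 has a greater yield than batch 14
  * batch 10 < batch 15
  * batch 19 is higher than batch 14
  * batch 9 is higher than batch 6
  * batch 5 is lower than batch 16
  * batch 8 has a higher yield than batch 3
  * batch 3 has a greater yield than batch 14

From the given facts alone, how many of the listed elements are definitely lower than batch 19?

8

The elements the relations force below batch 19 are batch 5, batch 14, batch 6, batch 10, batch 16, batch 13, batch 4, batch 15 — no chain reaches any other.
That is 8.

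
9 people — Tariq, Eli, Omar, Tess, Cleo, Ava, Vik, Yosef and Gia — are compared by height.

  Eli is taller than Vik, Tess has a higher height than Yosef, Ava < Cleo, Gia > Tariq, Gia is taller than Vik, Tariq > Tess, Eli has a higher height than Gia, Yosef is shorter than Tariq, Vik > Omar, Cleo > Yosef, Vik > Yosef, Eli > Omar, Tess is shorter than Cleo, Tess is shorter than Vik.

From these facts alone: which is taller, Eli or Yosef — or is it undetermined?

Yosef < Tess and Tess < Vik give Yosef < Vik.
With Vik < Gia: Yosef < Tess < Vik < Gia.
Then Gia < Eli extends the chain to Eli.
So Eli is taller.

Eli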